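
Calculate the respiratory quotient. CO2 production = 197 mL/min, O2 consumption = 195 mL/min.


RQ = VCO2 / VO2
RQ = 197 / 195
RQ = 1.01


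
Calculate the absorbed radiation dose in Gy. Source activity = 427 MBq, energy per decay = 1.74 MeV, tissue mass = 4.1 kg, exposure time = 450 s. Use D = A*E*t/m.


A = 427 MBq = 4.2700e+08 Bq
E = 1.74 MeV = 2.78748e-13 J
D = A*E*t/m = 4.2700e+08*2.78748e-13*450/4.1
D = 0.01306 Gy


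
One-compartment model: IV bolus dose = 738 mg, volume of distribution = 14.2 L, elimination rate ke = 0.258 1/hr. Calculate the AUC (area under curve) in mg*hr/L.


C0 = Dose/Vd = 738/14.2 = 51.9718 mg/L
AUC = C0/ke = 51.9718/0.258
AUC = 201.4 mg*hr/L


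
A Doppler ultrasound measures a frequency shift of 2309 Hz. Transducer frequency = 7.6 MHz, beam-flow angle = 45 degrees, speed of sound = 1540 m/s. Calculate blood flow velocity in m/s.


v = fd * c / (2 * f0 * cos(theta))
v = 2309 * 1540 / (2 * 7.6000e+06 * cos(45))
v = 0.3308 m/s


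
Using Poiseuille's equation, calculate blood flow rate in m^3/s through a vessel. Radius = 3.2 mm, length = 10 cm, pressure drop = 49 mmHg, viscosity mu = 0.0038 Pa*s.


Q = pi*r^4*dP / (8*mu*L)
r = 0.0032 m, L = 0.1 m
dP = 49 mmHg = 6532.778 Pa
Q = 7.0790e-04 m^3/s


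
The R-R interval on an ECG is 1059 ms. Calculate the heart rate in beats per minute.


HR = 60 / RR_interval(s)
RR = 1059 ms = 1.059 s
HR = 60 / 1.059 = 56.66 bpm


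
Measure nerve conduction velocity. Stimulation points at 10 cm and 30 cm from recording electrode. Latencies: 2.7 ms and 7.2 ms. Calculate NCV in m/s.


Distance = (30 - 10) / 100 = 0.2 m
dt = (7.2 - 2.7) / 1000 = 0.0045 s
NCV = dist / dt = 44.44 m/s


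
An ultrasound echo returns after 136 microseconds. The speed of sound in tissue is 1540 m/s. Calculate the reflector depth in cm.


depth = c * t / 2
t = 136 us = 1.3600e-04 s
depth = 1540 * 1.3600e-04 / 2
depth = 0.10472 m = 10.472 cm


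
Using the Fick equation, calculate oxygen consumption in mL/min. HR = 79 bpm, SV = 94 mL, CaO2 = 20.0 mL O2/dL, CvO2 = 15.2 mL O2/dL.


CO = HR*SV = 79*94/1000 = 7.426 L/min
a-v O2 diff = 20.0 - 15.2 = 4.8 mL/dL
VO2 = CO * (CaO2-CvO2) * 10 dL/L
VO2 = 7.426 * 4.8 * 10
VO2 = 356.4 mL/min


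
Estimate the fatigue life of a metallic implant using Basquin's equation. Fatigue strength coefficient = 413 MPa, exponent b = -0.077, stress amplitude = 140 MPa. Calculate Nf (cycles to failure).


sigma_a = sigma_f' * (2Nf)^b
2Nf = (sigma_a/sigma_f')^(1/b)
2Nf = (140/413)^(1/-0.077)
2Nf = 1263527.3
Nf = 6.318e+05


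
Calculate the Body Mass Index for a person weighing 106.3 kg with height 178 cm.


BMI = weight / height^2
height = 178 cm = 1.78 m
BMI = 106.3 / 1.78^2
BMI = 33.55 kg/m^2


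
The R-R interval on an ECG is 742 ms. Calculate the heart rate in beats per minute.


HR = 60 / RR_interval(s)
RR = 742 ms = 0.742 s
HR = 60 / 0.742 = 80.86 bpm


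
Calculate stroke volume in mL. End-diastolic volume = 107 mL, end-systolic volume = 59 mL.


SV = EDV - ESV
SV = 107 - 59
SV = 48 mL


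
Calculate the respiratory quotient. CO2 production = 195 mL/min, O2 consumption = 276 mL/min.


RQ = VCO2 / VO2
RQ = 195 / 276
RQ = 0.7065


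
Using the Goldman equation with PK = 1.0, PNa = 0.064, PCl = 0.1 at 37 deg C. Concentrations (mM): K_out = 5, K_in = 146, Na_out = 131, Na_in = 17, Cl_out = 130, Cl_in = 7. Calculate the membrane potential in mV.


Vm = (RT/F)*ln((PK*Ko + PNa*Nao + PCl*Cli)/(PK*Ki + PNa*Nai + PCl*Clo))
Numer = 14.084, Denom = 160.088
Vm = -64.96 mV


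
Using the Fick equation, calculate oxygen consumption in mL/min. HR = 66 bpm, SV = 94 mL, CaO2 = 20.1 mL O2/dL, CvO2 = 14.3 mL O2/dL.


CO = HR*SV = 66*94/1000 = 6.204 L/min
a-v O2 diff = 20.1 - 14.3 = 5.8 mL/dL
VO2 = CO * (CaO2-CvO2) * 10 dL/L
VO2 = 6.204 * 5.8 * 10
VO2 = 359.8 mL/min


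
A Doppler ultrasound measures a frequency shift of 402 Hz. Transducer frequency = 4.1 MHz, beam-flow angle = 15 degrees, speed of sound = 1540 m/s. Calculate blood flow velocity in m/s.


v = fd * c / (2 * f0 * cos(theta))
v = 402 * 1540 / (2 * 4.1000e+06 * cos(15))
v = 0.07816 m/s


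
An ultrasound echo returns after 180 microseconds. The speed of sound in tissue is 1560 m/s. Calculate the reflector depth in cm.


depth = c * t / 2
t = 180 us = 1.8000e-04 s
depth = 1560 * 1.8000e-04 / 2
depth = 0.1404 m = 14.04 cm


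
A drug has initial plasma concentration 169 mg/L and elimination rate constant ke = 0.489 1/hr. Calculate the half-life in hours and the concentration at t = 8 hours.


t_half = ln(2) / ke = 0.693147 / 0.489 = 1.417 hr
C(t) = C0 * exp(-ke*t) = 169 * exp(-0.489*8)
C(8) = 3.38 mg/L


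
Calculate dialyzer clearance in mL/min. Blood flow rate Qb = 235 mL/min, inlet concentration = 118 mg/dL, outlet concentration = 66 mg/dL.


K = Qb * (Cb_in - Cb_out) / Cb_in
K = 235 * (118 - 66) / 118
K = 103.6 mL/min


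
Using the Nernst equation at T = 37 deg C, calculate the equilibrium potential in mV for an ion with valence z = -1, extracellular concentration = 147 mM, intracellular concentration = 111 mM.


E = (RT/(zF)) * ln(C_out/C_in)
T = 37 + 273.15 = 310.15 K
E = (8.314 * 310.15 / (-1 * 96485)) * ln(147/111)
E = -7.507 mV


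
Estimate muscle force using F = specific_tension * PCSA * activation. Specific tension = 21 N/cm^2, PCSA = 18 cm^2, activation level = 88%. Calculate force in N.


F = sigma * PCSA * activation
F = 21 * 18 * 0.88
F = 332.6 N


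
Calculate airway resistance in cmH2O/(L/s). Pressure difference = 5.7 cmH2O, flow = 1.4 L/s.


R = dP / flow
R = 5.7 / 1.4
R = 4.071 cmH2O/(L/s)


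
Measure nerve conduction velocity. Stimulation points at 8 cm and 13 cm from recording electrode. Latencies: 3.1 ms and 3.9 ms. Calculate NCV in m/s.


Distance = (13 - 8) / 100 = 0.05 m
dt = (3.9 - 3.1) / 1000 = 8.0000e-04 s
NCV = dist / dt = 62.5 m/s


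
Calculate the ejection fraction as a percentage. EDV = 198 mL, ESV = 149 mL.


SV = EDV - ESV = 198 - 149 = 49 mL
EF = SV/EDV * 100 = 49/198 * 100
EF = 24.75%


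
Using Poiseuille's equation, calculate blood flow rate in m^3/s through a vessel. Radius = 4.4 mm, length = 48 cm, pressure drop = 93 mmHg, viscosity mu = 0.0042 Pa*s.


Q = pi*r^4*dP / (8*mu*L)
r = 0.0044 m, L = 0.48 m
dP = 93 mmHg = 12398.946 Pa
Q = 9.0524e-04 m^3/s


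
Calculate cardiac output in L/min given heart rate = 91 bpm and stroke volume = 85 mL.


CO = HR * SV
CO = 91 * 85 / 1000
CO = 7.735 L/min


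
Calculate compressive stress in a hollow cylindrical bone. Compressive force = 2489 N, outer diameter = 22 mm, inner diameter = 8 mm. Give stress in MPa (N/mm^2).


A = pi*(r_o^2 - r_i^2)
r_o = 11 mm, r_i = 4 mm
A = 329.867 mm^2
sigma = F/A = 2489 / 329.867
sigma = 7.545 MPa


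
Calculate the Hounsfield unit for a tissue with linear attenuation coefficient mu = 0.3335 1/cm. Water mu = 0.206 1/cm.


HU = ((mu_tissue - mu_water) / mu_water) * 1000
HU = ((0.3335 - 0.206) / 0.206) * 1000
HU = 618.9


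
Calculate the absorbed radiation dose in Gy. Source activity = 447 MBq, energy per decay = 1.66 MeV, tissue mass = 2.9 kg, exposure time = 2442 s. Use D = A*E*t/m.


A = 447 MBq = 4.4700e+08 Bq
E = 1.66 MeV = 2.65932e-13 J
D = A*E*t/m = 4.4700e+08*2.65932e-13*2442/2.9
D = 0.1001 Gy


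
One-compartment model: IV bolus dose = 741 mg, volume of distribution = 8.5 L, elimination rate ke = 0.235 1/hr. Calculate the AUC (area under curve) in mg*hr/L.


C0 = Dose/Vd = 741/8.5 = 87.1765 mg/L
AUC = C0/ke = 87.1765/0.235
AUC = 371 mg*hr/L


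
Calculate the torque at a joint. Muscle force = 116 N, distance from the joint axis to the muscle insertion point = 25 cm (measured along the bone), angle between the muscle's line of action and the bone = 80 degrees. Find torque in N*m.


Torque = F * d * sin(theta)   (moment arm = d*sin(theta))
d = 25 cm = 0.25 m
Torque = 116 * 0.25 * sin(80)
Torque = 28.56 N*m


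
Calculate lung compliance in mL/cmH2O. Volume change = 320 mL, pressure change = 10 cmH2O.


C = dV / dP
C = 320 / 10
C = 32 mL/cmH2O


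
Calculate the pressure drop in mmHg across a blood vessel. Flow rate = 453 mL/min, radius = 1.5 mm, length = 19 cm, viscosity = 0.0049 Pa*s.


dP = 8*mu*L*Q / (pi*r^4)
Q = 453 mL/min = 7.55e-06 m^3/s
dP = 3535.67 Pa = 3535.67 / 133.322 mmHg = 26.52 mmHg


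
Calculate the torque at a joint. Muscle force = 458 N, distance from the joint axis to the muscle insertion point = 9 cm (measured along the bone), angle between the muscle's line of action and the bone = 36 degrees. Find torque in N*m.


Torque = F * d * sin(theta)   (moment arm = d*sin(theta))
d = 9 cm = 0.09 m
Torque = 458 * 0.09 * sin(36)
Torque = 24.23 N*m


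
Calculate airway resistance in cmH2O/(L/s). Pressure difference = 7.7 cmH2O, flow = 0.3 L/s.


R = dP / flow
R = 7.7 / 0.3
R = 25.67 cmH2O/(L/s)


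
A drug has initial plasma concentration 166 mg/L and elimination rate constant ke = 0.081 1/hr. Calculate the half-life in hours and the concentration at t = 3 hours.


t_half = ln(2) / ke = 0.693147 / 0.081 = 8.557 hr
C(t) = C0 * exp(-ke*t) = 166 * exp(-0.081*3)
C(3) = 130.2 mg/L


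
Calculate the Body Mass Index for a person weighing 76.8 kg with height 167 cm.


BMI = weight / height^2
height = 167 cm = 1.67 m
BMI = 76.8 / 1.67^2
BMI = 27.54 kg/m^2


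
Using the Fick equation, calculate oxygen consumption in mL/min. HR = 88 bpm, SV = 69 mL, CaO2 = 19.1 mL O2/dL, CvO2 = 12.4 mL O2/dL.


CO = HR*SV = 88*69/1000 = 6.072 L/min
a-v O2 diff = 19.1 - 12.4 = 6.7 mL/dL
VO2 = CO * (CaO2-CvO2) * 10 dL/L
VO2 = 6.072 * 6.7 * 10
VO2 = 406.8 mL/min


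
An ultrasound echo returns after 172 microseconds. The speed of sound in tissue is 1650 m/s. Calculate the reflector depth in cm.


depth = c * t / 2
t = 172 us = 1.7200e-04 s
depth = 1650 * 1.7200e-04 / 2
depth = 0.1419 m = 14.19 cm


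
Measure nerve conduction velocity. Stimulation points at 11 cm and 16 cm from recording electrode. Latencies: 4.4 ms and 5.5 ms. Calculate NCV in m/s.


Distance = (16 - 11) / 100 = 0.05 m
dt = (5.5 - 4.4) / 1000 = 0.0011 s
NCV = dist / dt = 45.45 m/s


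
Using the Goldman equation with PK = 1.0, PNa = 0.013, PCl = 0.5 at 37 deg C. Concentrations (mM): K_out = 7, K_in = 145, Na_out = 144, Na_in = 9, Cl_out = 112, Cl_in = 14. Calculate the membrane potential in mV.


Vm = (RT/F)*ln((PK*Ko + PNa*Nao + PCl*Cli)/(PK*Ki + PNa*Nai + PCl*Clo))
Numer = 15.872, Denom = 201.117
Vm = -67.86 mV


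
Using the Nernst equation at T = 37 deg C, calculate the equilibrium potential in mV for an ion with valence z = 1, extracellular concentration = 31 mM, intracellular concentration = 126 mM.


E = (RT/(zF)) * ln(C_out/C_in)
T = 37 + 273.15 = 310.15 K
E = (8.314 * 310.15 / (1 * 96485)) * ln(31/126)
E = -37.48 mV


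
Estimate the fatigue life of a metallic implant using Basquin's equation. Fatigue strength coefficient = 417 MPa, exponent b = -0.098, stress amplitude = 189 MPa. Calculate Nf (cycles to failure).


sigma_a = sigma_f' * (2Nf)^b
2Nf = (sigma_a/sigma_f')^(1/b)
2Nf = (189/417)^(1/-0.098)
2Nf = 3212.7735
Nf = 1606


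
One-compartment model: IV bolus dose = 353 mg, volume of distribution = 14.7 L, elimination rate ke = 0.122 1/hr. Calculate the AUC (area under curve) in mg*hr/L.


C0 = Dose/Vd = 353/14.7 = 24.0136 mg/L
AUC = C0/ke = 24.0136/0.122
AUC = 196.8 mg*hr/L


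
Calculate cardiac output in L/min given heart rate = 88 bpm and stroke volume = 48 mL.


CO = HR * SV
CO = 88 * 48 / 1000
CO = 4.224 L/min


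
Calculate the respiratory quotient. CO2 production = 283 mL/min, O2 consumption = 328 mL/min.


RQ = VCO2 / VO2
RQ = 283 / 328
RQ = 0.8628


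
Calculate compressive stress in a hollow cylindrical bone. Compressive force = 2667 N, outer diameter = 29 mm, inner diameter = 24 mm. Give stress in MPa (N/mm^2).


A = pi*(r_o^2 - r_i^2)
r_o = 14.5 mm, r_i = 12 mm
A = 208.131 mm^2
sigma = F/A = 2667 / 208.131
sigma = 12.81 MPa


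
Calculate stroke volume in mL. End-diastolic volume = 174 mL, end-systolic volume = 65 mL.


SV = EDV - ESV
SV = 174 - 65
SV = 109 mL


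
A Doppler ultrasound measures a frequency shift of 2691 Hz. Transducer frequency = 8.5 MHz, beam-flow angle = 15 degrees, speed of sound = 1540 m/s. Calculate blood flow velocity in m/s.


v = fd * c / (2 * f0 * cos(theta))
v = 2691 * 1540 / (2 * 8.5000e+06 * cos(15))
v = 0.2524 m/s


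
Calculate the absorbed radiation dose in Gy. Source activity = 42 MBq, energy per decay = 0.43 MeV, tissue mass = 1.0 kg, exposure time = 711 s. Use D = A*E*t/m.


A = 42 MBq = 4.2000e+07 Bq
E = 0.43 MeV = 6.8886e-14 J
D = A*E*t/m = 4.2000e+07*6.8886e-14*711/1.0
D = 0.002057 Gy


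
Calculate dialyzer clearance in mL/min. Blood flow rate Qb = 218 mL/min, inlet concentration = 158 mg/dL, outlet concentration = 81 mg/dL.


K = Qb * (Cb_in - Cb_out) / Cb_in
K = 218 * (158 - 81) / 158
K = 106.2 mL/min


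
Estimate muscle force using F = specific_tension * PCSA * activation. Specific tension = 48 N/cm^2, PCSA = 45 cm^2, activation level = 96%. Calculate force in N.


F = sigma * PCSA * activation
F = 48 * 45 * 0.96
F = 2074 N


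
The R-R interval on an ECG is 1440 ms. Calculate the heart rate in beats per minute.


HR = 60 / RR_interval(s)
RR = 1440 ms = 1.44 s
HR = 60 / 1.44 = 41.67 bpm


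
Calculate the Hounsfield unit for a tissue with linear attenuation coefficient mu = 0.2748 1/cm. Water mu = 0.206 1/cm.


HU = ((mu_tissue - mu_water) / mu_water) * 1000
HU = ((0.2748 - 0.206) / 0.206) * 1000
HU = 334


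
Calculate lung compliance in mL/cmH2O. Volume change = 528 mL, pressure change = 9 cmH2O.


C = dV / dP
C = 528 / 9
C = 58.67 mL/cmH2O


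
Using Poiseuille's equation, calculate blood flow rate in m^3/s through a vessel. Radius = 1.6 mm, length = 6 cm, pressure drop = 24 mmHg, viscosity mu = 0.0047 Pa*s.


Q = pi*r^4*dP / (8*mu*L)
r = 0.0016 m, L = 0.06 m
dP = 24 mmHg = 3199.728 Pa
Q = 2.9201e-05 m^3/s


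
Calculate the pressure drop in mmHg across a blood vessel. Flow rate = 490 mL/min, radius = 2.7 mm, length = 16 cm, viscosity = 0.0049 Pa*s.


dP = 8*mu*L*Q / (pi*r^4)
Q = 490 mL/min = 8.16667e-06 m^3/s
dP = 306.793 Pa = 306.793 / 133.322 mmHg = 2.301 mmHg


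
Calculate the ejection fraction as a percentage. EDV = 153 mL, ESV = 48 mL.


SV = EDV - ESV = 153 - 48 = 105 mL
EF = SV/EDV * 100 = 105/153 * 100
EF = 68.63%


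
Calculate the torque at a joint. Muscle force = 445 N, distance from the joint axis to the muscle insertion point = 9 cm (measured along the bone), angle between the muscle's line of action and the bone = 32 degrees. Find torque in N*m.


Torque = F * d * sin(theta)   (moment arm = d*sin(theta))
d = 9 cm = 0.09 m
Torque = 445 * 0.09 * sin(32)
Torque = 21.22 N*m


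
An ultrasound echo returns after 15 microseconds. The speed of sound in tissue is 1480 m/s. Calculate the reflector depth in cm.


depth = c * t / 2
t = 15 us = 1.5000e-05 s
depth = 1480 * 1.5000e-05 / 2
depth = 0.0111 m = 1.11 cm


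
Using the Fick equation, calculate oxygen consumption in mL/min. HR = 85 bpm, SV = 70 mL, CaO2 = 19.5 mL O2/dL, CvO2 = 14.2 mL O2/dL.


CO = HR*SV = 85*70/1000 = 5.95 L/min
a-v O2 diff = 19.5 - 14.2 = 5.3 mL/dL
VO2 = CO * (CaO2-CvO2) * 10 dL/L
VO2 = 5.95 * 5.3 * 10
VO2 = 315.4 mL/min


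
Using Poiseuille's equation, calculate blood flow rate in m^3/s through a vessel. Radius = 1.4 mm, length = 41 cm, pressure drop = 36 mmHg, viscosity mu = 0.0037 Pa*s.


Q = pi*r^4*dP / (8*mu*L)
r = 0.0014 m, L = 0.41 m
dP = 36 mmHg = 4799.592 Pa
Q = 4.7730e-06 m^3/s


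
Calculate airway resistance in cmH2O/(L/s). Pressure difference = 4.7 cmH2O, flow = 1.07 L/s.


R = dP / flow
R = 4.7 / 1.07
R = 4.393 cmH2O/(L/s)


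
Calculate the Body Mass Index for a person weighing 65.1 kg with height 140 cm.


BMI = weight / height^2
height = 140 cm = 1.4 m
BMI = 65.1 / 1.4^2
BMI = 33.21 kg/m^2


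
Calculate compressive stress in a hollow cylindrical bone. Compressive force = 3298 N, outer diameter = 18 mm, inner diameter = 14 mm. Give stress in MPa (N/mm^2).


A = pi*(r_o^2 - r_i^2)
r_o = 9 mm, r_i = 7 mm
A = 100.531 mm^2
sigma = F/A = 3298 / 100.531
sigma = 32.81 MPa


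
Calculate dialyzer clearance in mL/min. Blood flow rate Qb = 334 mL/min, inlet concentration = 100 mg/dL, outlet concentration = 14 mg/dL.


K = Qb * (Cb_in - Cb_out) / Cb_in
K = 334 * (100 - 14) / 100
K = 287.2 mL/min


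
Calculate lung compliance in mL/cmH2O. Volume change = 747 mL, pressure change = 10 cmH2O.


C = dV / dP
C = 747 / 10
C = 74.7 mL/cmH2O


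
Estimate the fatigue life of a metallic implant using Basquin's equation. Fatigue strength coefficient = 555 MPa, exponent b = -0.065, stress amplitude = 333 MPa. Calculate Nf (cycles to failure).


sigma_a = sigma_f' * (2Nf)^b
2Nf = (sigma_a/sigma_f')^(1/b)
2Nf = (333/555)^(1/-0.065)
2Nf = 2588.5567
Nf = 1294


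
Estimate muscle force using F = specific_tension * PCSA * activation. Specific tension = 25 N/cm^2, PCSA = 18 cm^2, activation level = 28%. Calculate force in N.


F = sigma * PCSA * activation
F = 25 * 18 * 0.28
F = 126 N


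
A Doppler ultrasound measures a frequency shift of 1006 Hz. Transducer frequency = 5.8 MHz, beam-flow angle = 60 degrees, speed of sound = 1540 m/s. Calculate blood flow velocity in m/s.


v = fd * c / (2 * f0 * cos(theta))
v = 1006 * 1540 / (2 * 5.8000e+06 * cos(60))
v = 0.2671 m/s


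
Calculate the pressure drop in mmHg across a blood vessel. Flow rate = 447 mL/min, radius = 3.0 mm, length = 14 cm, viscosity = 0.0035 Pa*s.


dP = 8*mu*L*Q / (pi*r^4)
Q = 447 mL/min = 7.45e-06 m^3/s
dP = 114.764 Pa = 114.764 / 133.322 mmHg = 0.8608 mmHg


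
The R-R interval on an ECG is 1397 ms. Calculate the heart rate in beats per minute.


HR = 60 / RR_interval(s)
RR = 1397 ms = 1.397 s
HR = 60 / 1.397 = 42.95 bpm


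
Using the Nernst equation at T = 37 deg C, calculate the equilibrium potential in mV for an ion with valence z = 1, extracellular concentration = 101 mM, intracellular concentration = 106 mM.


E = (RT/(zF)) * ln(C_out/C_in)
T = 37 + 273.15 = 310.15 K
E = (8.314 * 310.15 / (1 * 96485)) * ln(101/106)
E = -1.291 mV


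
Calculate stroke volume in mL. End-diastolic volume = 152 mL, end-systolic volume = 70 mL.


SV = EDV - ESV
SV = 152 - 70
SV = 82 mL


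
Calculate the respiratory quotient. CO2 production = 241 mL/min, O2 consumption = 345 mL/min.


RQ = VCO2 / VO2
RQ = 241 / 345
RQ = 0.6986


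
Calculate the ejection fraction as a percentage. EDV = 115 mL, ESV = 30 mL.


SV = EDV - ESV = 115 - 30 = 85 mL
EF = SV/EDV * 100 = 85/115 * 100
EF = 73.91%


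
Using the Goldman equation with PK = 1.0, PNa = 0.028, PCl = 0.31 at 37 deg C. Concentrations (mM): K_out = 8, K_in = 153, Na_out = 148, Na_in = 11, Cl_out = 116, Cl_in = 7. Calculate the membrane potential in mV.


Vm = (RT/F)*ln((PK*Ko + PNa*Nao + PCl*Cli)/(PK*Ki + PNa*Nai + PCl*Clo))
Numer = 14.314, Denom = 189.268
Vm = -69 mV


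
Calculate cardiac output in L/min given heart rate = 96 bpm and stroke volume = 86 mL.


CO = HR * SV
CO = 96 * 86 / 1000
CO = 8.256 L/min


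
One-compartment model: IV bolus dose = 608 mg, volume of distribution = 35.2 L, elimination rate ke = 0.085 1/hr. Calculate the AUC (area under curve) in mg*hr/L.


C0 = Dose/Vd = 608/35.2 = 17.2727 mg/L
AUC = C0/ke = 17.2727/0.085
AUC = 203.2 mg*hr/L


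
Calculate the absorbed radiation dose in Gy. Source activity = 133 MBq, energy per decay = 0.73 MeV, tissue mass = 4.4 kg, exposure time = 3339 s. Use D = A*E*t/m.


A = 133 MBq = 1.3300e+08 Bq
E = 0.73 MeV = 1.16946e-13 J
D = A*E*t/m = 1.3300e+08*1.16946e-13*3339/4.4
D = 0.0118 Gy


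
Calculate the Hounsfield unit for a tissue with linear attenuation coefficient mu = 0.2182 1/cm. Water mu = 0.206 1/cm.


HU = ((mu_tissue - mu_water) / mu_water) * 1000
HU = ((0.2182 - 0.206) / 0.206) * 1000
HU = 59.22


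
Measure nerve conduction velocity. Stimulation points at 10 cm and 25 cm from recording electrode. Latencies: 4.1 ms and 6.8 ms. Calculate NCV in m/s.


Distance = (25 - 10) / 100 = 0.15 m
dt = (6.8 - 4.1) / 1000 = 0.0027 s
NCV = dist / dt = 55.56 m/s


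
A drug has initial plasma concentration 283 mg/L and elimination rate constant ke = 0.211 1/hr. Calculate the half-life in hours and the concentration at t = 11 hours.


t_half = ln(2) / ke = 0.693147 / 0.211 = 3.285 hr
C(t) = C0 * exp(-ke*t) = 283 * exp(-0.211*11)
C(11) = 27.78 mg/L


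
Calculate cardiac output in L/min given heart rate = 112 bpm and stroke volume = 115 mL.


CO = HR * SV
CO = 112 * 115 / 1000
CO = 12.88 L/min


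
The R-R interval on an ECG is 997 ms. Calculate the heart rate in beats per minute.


HR = 60 / RR_interval(s)
RR = 997 ms = 0.997 s
HR = 60 / 0.997 = 60.18 bpm


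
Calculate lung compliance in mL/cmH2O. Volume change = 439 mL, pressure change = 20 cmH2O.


C = dV / dP
C = 439 / 20
C = 21.95 mL/cmH2O


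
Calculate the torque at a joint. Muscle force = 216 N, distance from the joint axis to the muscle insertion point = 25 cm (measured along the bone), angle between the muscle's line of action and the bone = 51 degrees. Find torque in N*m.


Torque = F * d * sin(theta)   (moment arm = d*sin(theta))
d = 25 cm = 0.25 m
Torque = 216 * 0.25 * sin(51)
Torque = 41.97 N*m


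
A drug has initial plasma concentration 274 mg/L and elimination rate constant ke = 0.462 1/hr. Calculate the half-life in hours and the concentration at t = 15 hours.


t_half = ln(2) / ke = 0.693147 / 0.462 = 1.5 hr
C(t) = C0 * exp(-ke*t) = 274 * exp(-0.462*15)
C(15) = 0.268 mg/L


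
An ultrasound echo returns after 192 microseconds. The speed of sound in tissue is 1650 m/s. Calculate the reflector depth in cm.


depth = c * t / 2
t = 192 us = 1.9200e-04 s
depth = 1650 * 1.9200e-04 / 2
depth = 0.1584 m = 15.84 cm


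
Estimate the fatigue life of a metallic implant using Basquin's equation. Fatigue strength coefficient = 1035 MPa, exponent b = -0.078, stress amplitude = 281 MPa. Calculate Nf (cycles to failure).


sigma_a = sigma_f' * (2Nf)^b
2Nf = (sigma_a/sigma_f')^(1/b)
2Nf = (281/1035)^(1/-0.078)
2Nf = 18172331
Nf = 9.0862e+06


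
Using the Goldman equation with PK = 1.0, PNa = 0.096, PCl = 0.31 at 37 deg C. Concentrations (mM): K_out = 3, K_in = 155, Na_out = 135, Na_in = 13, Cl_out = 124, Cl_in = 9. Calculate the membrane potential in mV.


Vm = (RT/F)*ln((PK*Ko + PNa*Nao + PCl*Cli)/(PK*Ki + PNa*Nai + PCl*Clo))
Numer = 18.75, Denom = 194.688
Vm = -62.54 mV


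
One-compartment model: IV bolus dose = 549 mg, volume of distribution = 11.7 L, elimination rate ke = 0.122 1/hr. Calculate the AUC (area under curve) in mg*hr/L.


C0 = Dose/Vd = 549/11.7 = 46.9231 mg/L
AUC = C0/ke = 46.9231/0.122
AUC = 384.6 mg*hr/L


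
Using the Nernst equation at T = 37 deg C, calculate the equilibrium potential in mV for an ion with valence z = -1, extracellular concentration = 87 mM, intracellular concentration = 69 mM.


E = (RT/(zF)) * ln(C_out/C_in)
T = 37 + 273.15 = 310.15 K
E = (8.314 * 310.15 / (-1 * 96485)) * ln(87/69)
E = -6.195 mV


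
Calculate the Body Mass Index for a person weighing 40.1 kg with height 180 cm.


BMI = weight / height^2
height = 180 cm = 1.8 m
BMI = 40.1 / 1.8^2
BMI = 12.38 kg/m^2


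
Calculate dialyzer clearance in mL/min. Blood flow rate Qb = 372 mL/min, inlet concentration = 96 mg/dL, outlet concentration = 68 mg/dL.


K = Qb * (Cb_in - Cb_out) / Cb_in
K = 372 * (96 - 68) / 96
K = 108.5 mL/min


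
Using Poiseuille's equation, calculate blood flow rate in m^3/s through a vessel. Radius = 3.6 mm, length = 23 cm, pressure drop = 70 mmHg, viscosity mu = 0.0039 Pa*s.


Q = pi*r^4*dP / (8*mu*L)
r = 0.0036 m, L = 0.23 m
dP = 70 mmHg = 9332.54 Pa
Q = 6.8624e-04 m^3/s


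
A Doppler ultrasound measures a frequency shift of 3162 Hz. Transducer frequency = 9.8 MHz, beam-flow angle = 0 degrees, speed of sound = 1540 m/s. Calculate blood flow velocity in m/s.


v = fd * c / (2 * f0 * cos(theta))
v = 3162 * 1540 / (2 * 9.8000e+06 * cos(0))
v = 0.2484 m/s


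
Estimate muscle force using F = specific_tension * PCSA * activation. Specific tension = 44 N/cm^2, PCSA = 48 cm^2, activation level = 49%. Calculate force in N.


F = sigma * PCSA * activation
F = 44 * 48 * 0.49
F = 1035 N


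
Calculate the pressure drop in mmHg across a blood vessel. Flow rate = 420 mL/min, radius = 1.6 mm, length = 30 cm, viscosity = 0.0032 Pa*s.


dP = 8*mu*L*Q / (pi*r^4)
Q = 420 mL/min = 7e-06 m^3/s
dP = 2611.14 Pa = 2611.14 / 133.322 mmHg = 19.59 mmHg


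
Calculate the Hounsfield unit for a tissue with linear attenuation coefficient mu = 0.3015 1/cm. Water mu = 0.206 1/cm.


HU = ((mu_tissue - mu_water) / mu_water) * 1000
HU = ((0.3015 - 0.206) / 0.206) * 1000
HU = 463.6


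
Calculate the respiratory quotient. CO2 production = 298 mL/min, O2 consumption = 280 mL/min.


RQ = VCO2 / VO2
RQ = 298 / 280
RQ = 1.064


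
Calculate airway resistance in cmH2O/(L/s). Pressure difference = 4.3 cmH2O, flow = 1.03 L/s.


R = dP / flow
R = 4.3 / 1.03
R = 4.175 cmH2O/(L/s)


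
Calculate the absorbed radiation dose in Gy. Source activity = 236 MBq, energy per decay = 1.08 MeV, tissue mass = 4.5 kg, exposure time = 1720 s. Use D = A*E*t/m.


A = 236 MBq = 2.3600e+08 Bq
E = 1.08 MeV = 1.73016e-13 J
D = A*E*t/m = 2.3600e+08*1.73016e-13*1720/4.5
D = 0.01561 Gy


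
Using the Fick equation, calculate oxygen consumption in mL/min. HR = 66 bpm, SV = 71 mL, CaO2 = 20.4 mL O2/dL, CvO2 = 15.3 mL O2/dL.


CO = HR*SV = 66*71/1000 = 4.686 L/min
a-v O2 diff = 20.4 - 15.3 = 5.1 mL/dL
VO2 = CO * (CaO2-CvO2) * 10 dL/L
VO2 = 4.686 * 5.1 * 10
VO2 = 239 mL/min


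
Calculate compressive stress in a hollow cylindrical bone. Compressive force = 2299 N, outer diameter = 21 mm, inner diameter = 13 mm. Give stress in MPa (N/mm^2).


A = pi*(r_o^2 - r_i^2)
r_o = 10.5 mm, r_i = 6.5 mm
A = 213.628 mm^2
sigma = F/A = 2299 / 213.628
sigma = 10.76 MPa


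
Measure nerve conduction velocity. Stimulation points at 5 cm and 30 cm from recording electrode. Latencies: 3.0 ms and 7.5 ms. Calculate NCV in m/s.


Distance = (30 - 5) / 100 = 0.25 m
dt = (7.5 - 3.0) / 1000 = 0.0045 s
NCV = dist / dt = 55.56 m/s


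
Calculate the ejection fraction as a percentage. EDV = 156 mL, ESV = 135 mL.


SV = EDV - ESV = 156 - 135 = 21 mL
EF = SV/EDV * 100 = 21/156 * 100
EF = 13.46%


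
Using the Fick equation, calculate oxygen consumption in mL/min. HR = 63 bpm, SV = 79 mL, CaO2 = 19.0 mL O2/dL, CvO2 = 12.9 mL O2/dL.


CO = HR*SV = 63*79/1000 = 4.977 L/min
a-v O2 diff = 19.0 - 12.9 = 6.1 mL/dL
VO2 = CO * (CaO2-CvO2) * 10 dL/L
VO2 = 4.977 * 6.1 * 10
VO2 = 303.6 mL/min


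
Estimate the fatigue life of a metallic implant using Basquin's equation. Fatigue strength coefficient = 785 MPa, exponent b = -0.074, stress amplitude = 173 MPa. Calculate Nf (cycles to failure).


sigma_a = sigma_f' * (2Nf)^b
2Nf = (sigma_a/sigma_f')^(1/b)
2Nf = (173/785)^(1/-0.074)
2Nf = 7.5161245e+08
Nf = 3.7581e+08


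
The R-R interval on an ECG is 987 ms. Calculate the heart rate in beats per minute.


HR = 60 / RR_interval(s)
RR = 987 ms = 0.987 s
HR = 60 / 0.987 = 60.79 bpm


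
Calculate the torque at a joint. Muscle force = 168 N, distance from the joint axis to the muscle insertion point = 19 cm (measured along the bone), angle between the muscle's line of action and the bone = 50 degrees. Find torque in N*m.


Torque = F * d * sin(theta)   (moment arm = d*sin(theta))
d = 19 cm = 0.19 m
Torque = 168 * 0.19 * sin(50)
Torque = 24.45 N*m


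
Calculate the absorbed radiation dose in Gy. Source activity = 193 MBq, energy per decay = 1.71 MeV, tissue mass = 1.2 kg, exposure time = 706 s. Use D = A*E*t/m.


A = 193 MBq = 1.9300e+08 Bq
E = 1.71 MeV = 2.73942e-13 J
D = A*E*t/m = 1.9300e+08*2.73942e-13*706/1.2
D = 0.03111 Gy


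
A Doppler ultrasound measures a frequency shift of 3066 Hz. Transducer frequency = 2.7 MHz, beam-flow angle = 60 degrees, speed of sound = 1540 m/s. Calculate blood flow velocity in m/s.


v = fd * c / (2 * f0 * cos(theta))
v = 3066 * 1540 / (2 * 2.7000e+06 * cos(60))
v = 1.749 m/s


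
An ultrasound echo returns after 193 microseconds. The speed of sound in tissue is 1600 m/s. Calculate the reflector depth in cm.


depth = c * t / 2
t = 193 us = 1.9300e-04 s
depth = 1600 * 1.9300e-04 / 2
depth = 0.1544 m = 15.44 cm


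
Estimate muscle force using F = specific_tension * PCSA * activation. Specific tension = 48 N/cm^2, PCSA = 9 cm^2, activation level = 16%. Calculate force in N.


F = sigma * PCSA * activation
F = 48 * 9 * 0.16
F = 69.12 N


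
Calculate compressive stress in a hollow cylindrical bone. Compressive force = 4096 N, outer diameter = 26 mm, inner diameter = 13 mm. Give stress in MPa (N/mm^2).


A = pi*(r_o^2 - r_i^2)
r_o = 13 mm, r_i = 6.5 mm
A = 398.197 mm^2
sigma = F/A = 4096 / 398.197
sigma = 10.29 MPa


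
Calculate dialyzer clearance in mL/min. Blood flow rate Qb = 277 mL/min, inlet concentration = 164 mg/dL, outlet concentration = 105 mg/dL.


K = Qb * (Cb_in - Cb_out) / Cb_in
K = 277 * (164 - 105) / 164
K = 99.65 mL/min


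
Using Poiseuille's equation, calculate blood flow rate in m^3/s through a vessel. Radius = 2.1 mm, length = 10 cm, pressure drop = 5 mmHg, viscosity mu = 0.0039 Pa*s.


Q = pi*r^4*dP / (8*mu*L)
r = 0.0021 m, L = 0.1 m
dP = 5 mmHg = 666.61 Pa
Q = 1.3054e-05 m^3/s


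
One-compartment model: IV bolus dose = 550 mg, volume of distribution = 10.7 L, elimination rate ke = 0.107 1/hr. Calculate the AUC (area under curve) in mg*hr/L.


C0 = Dose/Vd = 550/10.7 = 51.4019 mg/L
AUC = C0/ke = 51.4019/0.107
AUC = 480.4 mg*hr/L


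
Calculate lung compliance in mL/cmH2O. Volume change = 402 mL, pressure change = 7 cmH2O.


C = dV / dP
C = 402 / 7
C = 57.43 mL/cmH2O


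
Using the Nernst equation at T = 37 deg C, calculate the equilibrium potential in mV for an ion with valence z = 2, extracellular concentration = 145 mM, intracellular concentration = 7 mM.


E = (RT/(zF)) * ln(C_out/C_in)
T = 37 + 273.15 = 310.15 K
E = (8.314 * 310.15 / (2 * 96485)) * ln(145/7)
E = 40.5 mV


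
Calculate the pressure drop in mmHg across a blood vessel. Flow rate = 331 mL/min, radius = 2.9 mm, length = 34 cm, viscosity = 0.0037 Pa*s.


dP = 8*mu*L*Q / (pi*r^4)
Q = 331 mL/min = 5.51667e-06 m^3/s
dP = 249.865 Pa = 249.865 / 133.322 mmHg = 1.874 mmHg


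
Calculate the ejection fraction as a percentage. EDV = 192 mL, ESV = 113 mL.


SV = EDV - ESV = 192 - 113 = 79 mL
EF = SV/EDV * 100 = 79/192 * 100
EF = 41.15%


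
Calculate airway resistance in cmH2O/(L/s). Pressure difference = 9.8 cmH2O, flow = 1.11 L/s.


R = dP / flow
R = 9.8 / 1.11
R = 8.829 cmH2O/(L/s)


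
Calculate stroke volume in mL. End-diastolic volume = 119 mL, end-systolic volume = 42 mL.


SV = EDV - ESV
SV = 119 - 42
SV = 77 mL


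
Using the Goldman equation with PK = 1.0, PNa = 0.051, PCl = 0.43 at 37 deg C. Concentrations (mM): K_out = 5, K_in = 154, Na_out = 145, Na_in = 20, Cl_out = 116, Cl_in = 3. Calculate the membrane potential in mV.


Vm = (RT/F)*ln((PK*Ko + PNa*Nao + PCl*Cli)/(PK*Ki + PNa*Nai + PCl*Clo))
Numer = 13.685, Denom = 204.9
Vm = -72.32 mV


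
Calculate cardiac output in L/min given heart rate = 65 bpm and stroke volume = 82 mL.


CO = HR * SV
CO = 65 * 82 / 1000
CO = 5.33 L/min


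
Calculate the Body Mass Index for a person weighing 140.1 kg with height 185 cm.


BMI = weight / height^2
height = 185 cm = 1.85 m
BMI = 140.1 / 1.85^2
BMI = 40.93 kg/m^2


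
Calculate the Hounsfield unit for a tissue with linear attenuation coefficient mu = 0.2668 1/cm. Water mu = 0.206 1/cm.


HU = ((mu_tissue - mu_water) / mu_water) * 1000
HU = ((0.2668 - 0.206) / 0.206) * 1000
HU = 295.1


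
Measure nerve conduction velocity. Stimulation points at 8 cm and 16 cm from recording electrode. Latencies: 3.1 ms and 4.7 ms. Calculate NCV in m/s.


Distance = (16 - 8) / 100 = 0.08 m
dt = (4.7 - 3.1) / 1000 = 0.0016 s
NCV = dist / dt = 50 m/s


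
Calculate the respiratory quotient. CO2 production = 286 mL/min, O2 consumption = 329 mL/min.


RQ = VCO2 / VO2
RQ = 286 / 329
RQ = 0.8693


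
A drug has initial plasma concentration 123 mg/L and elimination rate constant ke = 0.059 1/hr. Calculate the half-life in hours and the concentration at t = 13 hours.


t_half = ln(2) / ke = 0.693147 / 0.059 = 11.75 hr
C(t) = C0 * exp(-ke*t) = 123 * exp(-0.059*13)
C(13) = 57.12 mg/L


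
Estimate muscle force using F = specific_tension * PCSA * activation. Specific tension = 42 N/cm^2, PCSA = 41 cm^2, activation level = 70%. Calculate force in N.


F = sigma * PCSA * activation
F = 42 * 41 * 0.7
F = 1205 N


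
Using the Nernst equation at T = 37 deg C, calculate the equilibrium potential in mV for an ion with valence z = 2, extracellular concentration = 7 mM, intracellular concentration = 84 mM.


E = (RT/(zF)) * ln(C_out/C_in)
T = 37 + 273.15 = 310.15 K
E = (8.314 * 310.15 / (2 * 96485)) * ln(7/84)
E = -33.2 mV


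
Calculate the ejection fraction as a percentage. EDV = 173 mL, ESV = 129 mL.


SV = EDV - ESV = 173 - 129 = 44 mL
EF = SV/EDV * 100 = 44/173 * 100
EF = 25.43%


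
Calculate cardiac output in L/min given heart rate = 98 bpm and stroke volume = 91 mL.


CO = HR * SV
CO = 98 * 91 / 1000
CO = 8.918 L/min


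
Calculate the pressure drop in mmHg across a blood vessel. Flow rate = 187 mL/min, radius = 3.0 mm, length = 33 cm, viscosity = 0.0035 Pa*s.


dP = 8*mu*L*Q / (pi*r^4)
Q = 187 mL/min = 3.11667e-06 m^3/s
dP = 113.169 Pa = 113.169 / 133.322 mmHg = 0.8488 mmHg


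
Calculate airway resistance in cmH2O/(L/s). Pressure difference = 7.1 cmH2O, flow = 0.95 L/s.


R = dP / flow
R = 7.1 / 0.95
R = 7.474 cmH2O/(L/s)


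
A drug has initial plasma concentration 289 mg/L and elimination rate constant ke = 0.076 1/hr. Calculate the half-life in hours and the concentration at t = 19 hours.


t_half = ln(2) / ke = 0.693147 / 0.076 = 9.12 hr
C(t) = C0 * exp(-ke*t) = 289 * exp(-0.076*19)
C(19) = 68.2 mg/L


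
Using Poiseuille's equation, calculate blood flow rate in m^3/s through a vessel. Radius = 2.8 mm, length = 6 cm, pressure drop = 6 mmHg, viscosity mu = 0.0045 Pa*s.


Q = pi*r^4*dP / (8*mu*L)
r = 0.0028 m, L = 0.06 m
dP = 6 mmHg = 799.932 Pa
Q = 7.1512e-05 m^3/s


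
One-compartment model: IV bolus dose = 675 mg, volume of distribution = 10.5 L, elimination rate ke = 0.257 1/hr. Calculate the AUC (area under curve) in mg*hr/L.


C0 = Dose/Vd = 675/10.5 = 64.2857 mg/L
AUC = C0/ke = 64.2857/0.257
AUC = 250.1 mg*hr/L


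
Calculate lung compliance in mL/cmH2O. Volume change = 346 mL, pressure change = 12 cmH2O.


C = dV / dP
C = 346 / 12
C = 28.83 mL/cmH2O


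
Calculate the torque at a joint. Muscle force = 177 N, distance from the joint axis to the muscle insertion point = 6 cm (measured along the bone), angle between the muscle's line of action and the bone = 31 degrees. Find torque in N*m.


Torque = F * d * sin(theta)   (moment arm = d*sin(theta))
d = 6 cm = 0.06 m
Torque = 177 * 0.06 * sin(31)
Torque = 5.47 N*m


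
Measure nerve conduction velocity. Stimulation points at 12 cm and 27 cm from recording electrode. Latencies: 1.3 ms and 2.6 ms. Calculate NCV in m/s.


Distance = (27 - 12) / 100 = 0.15 m
dt = (2.6 - 1.3) / 1000 = 0.0013 s
NCV = dist / dt = 115.4 m/s


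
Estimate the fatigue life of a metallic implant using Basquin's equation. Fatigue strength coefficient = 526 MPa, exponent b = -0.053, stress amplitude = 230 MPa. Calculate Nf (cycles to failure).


sigma_a = sigma_f' * (2Nf)^b
2Nf = (sigma_a/sigma_f')^(1/b)
2Nf = (230/526)^(1/-0.053)
2Nf = 6004144
Nf = 3.0021e+06


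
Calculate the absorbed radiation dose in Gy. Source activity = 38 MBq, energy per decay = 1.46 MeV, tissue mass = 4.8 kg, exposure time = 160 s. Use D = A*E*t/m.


A = 38 MBq = 3.8000e+07 Bq
E = 1.46 MeV = 2.33892e-13 J
D = A*E*t/m = 3.8000e+07*2.33892e-13*160/4.8
D = 2.9626e-04 Gy


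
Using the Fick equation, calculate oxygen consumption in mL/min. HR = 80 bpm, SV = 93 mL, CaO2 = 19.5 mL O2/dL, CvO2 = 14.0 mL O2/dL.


CO = HR*SV = 80*93/1000 = 7.44 L/min
a-v O2 diff = 19.5 - 14.0 = 5.5 mL/dL
VO2 = CO * (CaO2-CvO2) * 10 dL/L
VO2 = 7.44 * 5.5 * 10
VO2 = 409.2 mL/min


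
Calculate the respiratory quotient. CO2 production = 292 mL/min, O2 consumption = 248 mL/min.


RQ = VCO2 / VO2
RQ = 292 / 248
RQ = 1.177


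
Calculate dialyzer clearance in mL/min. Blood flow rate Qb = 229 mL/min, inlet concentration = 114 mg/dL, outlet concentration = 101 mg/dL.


K = Qb * (Cb_in - Cb_out) / Cb_in
K = 229 * (114 - 101) / 114
K = 26.11 mL/min


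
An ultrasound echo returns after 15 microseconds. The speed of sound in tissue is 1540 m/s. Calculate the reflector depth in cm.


depth = c * t / 2
t = 15 us = 1.5000e-05 s
depth = 1540 * 1.5000e-05 / 2
depth = 0.01155 m = 1.155 cm


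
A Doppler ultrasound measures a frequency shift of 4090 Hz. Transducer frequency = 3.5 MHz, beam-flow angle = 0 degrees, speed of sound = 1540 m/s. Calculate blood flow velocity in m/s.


v = fd * c / (2 * f0 * cos(theta))
v = 4090 * 1540 / (2 * 3.5000e+06 * cos(0))
v = 0.8998 m/s


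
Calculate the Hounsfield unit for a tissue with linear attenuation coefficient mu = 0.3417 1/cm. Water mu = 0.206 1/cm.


HU = ((mu_tissue - mu_water) / mu_water) * 1000
HU = ((0.3417 - 0.206) / 0.206) * 1000
HU = 658.7


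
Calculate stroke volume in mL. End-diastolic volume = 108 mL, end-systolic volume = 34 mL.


SV = EDV - ESV
SV = 108 - 34
SV = 74 mL


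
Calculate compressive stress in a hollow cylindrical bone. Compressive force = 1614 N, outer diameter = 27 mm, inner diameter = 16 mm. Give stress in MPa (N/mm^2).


A = pi*(r_o^2 - r_i^2)
r_o = 13.5 mm, r_i = 8 mm
A = 371.493 mm^2
sigma = F/A = 1614 / 371.493
sigma = 4.345 MPa


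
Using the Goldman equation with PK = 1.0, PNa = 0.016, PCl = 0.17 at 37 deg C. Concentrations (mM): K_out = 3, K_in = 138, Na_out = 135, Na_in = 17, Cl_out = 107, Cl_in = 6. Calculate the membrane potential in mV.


Vm = (RT/F)*ln((PK*Ko + PNa*Nao + PCl*Cli)/(PK*Ki + PNa*Nai + PCl*Clo))
Numer = 6.18, Denom = 156.462
Vm = -86.36 mV


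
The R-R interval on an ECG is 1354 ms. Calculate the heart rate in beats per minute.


HR = 60 / RR_interval(s)
RR = 1354 ms = 1.354 s
HR = 60 / 1.354 = 44.31 bpm


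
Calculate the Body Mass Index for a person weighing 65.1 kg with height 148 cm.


BMI = weight / height^2
height = 148 cm = 1.48 m
BMI = 65.1 / 1.48^2
BMI = 29.72 kg/m^2


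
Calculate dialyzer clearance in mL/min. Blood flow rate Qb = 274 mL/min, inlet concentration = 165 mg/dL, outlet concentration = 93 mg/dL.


K = Qb * (Cb_in - Cb_out) / Cb_in
K = 274 * (165 - 93) / 165
K = 119.6 mL/min


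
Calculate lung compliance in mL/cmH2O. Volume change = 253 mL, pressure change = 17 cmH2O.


C = dV / dP
C = 253 / 17
C = 14.88 mL/cmH2O


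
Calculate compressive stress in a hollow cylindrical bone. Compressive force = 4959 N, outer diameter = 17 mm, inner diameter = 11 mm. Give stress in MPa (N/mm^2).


A = pi*(r_o^2 - r_i^2)
r_o = 8.5 mm, r_i = 5.5 mm
A = 131.947 mm^2
sigma = F/A = 4959 / 131.947
sigma = 37.58 MPa


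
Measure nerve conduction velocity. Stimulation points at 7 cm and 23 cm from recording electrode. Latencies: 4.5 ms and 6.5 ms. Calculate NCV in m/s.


Distance = (23 - 7) / 100 = 0.16 m
dt = (6.5 - 4.5) / 1000 = 0.002 s
NCV = dist / dt = 80 m/s


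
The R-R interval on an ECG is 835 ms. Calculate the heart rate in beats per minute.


HR = 60 / RR_interval(s)
RR = 835 ms = 0.835 s
HR = 60 / 0.835 = 71.86 bpm
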